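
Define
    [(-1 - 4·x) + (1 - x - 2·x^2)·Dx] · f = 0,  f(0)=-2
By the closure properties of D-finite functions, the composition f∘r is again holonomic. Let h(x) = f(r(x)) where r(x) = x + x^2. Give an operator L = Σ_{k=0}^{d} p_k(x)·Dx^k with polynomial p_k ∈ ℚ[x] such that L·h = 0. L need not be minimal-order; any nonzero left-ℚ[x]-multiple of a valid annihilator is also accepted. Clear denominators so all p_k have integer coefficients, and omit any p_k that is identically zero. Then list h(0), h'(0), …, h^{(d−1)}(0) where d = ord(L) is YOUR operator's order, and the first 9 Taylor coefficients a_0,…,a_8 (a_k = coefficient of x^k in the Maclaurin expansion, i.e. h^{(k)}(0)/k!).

L = (1 + 6·x + 12·x^2 + 8·x^3) + (-1 + x + 3·x^2 + 4·x^3 + 2·x^4)·Dx  (order 1).
h: a_k = -2, -2, -8, -22, -58, -160, -438, -1194, -3264, …
ICs: h(0) = -2.

f: a_k = -2, -2, -6, -10, -22, -42, -86, -170, -342, …
Change of var in L_f (x↦r) gives L₀.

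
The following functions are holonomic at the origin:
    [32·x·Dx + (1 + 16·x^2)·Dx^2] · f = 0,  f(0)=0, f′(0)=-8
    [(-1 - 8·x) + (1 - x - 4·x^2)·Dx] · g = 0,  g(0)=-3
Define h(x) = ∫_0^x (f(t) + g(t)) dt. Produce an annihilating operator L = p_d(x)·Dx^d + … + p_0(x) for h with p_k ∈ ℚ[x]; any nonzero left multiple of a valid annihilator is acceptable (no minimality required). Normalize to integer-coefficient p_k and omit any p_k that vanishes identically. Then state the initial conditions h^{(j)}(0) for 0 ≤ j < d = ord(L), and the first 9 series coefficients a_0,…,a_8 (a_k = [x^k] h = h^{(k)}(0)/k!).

f: a_k = 0, -8, 0, 128/3, 0, -2048/5, 0, 32768/7, 0, …
g: a_k = -3, -3, -15, -27, -87, -195, -543, -1323, -3495, …
f+g: L₀ = lclm(L_f,L_g), ord ≤ 2+1.
Integrate: L := L₀·Dx.
L = (160 - 640·x - 14848·x^2 - 36864·x^3 - 178176·x^4 - 98304·x^6)·Dx^2 + (-43 - 336·x - 16·x^2 - 3072·x^3 - 35072·x^4 - 124928·x^5 - 12288·x^6 - 98304·x^7)·Dx^3 + (5 + 23·x + 272·x^2 + 16·x^3 + 2368·x^4 - 5888·x^5 - 12288·x^6 - 4096·x^7 - 16384·x^8)·Dx^4  (order 4).
h: a_k = 0, -3, -11/2, -5, 47/12, -87/5, -3023/30, -543/7, 23507/56, …
ICs: h(0) = 0, h′(0) = -3, h′′(0) = -11, h′′′(0) = -30.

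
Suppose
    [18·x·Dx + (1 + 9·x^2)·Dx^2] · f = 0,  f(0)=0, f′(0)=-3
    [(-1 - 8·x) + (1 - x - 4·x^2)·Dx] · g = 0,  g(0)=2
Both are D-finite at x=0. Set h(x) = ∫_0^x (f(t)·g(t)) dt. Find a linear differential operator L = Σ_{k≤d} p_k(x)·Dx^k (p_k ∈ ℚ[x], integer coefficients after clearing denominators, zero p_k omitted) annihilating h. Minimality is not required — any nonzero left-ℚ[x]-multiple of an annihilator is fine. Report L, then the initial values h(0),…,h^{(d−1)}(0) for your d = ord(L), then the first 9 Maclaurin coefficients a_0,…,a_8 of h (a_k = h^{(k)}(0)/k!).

L = (8 + 18·x + 216·x^2)·Dx + (2 - 2·x + 36·x^2 + 216·x^3)·Dx^2 + (-1 + x - 5·x^2 + 9·x^3 + 36·x^4)·Dx^3  (order 3).
h: a_k = 0, 0, -3, -2, -3, -36/5, -151/5, -1626/35, -372/7, …
ICs: h(0) = 0, h′(0) = 0, h′′(0) = -6.

f: a_k = 0, -3, 0, 9, 0, -243/5, 0, 2187/7, 0, …
g: a_k = 2, 2, 10, 18, 58, 130, 362, 882, 2330, …
f·g: L₀ = L_f ⊗_s L_g, ord ≤ 2·1.
h=∫₀ˣh₀: take L = L₀·Dx.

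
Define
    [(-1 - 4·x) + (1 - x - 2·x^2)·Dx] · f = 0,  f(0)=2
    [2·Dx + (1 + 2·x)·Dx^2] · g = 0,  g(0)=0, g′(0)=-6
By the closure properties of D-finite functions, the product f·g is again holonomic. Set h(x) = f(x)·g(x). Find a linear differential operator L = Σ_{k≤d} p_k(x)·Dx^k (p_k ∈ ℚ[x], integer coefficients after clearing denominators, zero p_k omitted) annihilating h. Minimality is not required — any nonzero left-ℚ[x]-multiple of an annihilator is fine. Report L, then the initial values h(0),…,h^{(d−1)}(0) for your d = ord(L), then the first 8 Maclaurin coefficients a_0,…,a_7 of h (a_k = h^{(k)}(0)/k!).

f: a_k = 2, 2, 6, 10, 22, 42, 86, 170, …
g: a_k = 0, -6, 6, -8, 12, -96/5, 32, -384/7, …
f·g: L₀ = L_f ⊗_s L_g, ord ≤ 1·2.
L = (6 + 16·x) + (14·x + 20·x^2)·Dx + (-1 - x + 4·x^2 + 4·x^3)·Dx^2  (order 2).
h: a_k = 0, -12, 0, -40, -16, -672/5, -512/5, -16832/35, …
ICs: h(0) = 0, h′(0) = -12.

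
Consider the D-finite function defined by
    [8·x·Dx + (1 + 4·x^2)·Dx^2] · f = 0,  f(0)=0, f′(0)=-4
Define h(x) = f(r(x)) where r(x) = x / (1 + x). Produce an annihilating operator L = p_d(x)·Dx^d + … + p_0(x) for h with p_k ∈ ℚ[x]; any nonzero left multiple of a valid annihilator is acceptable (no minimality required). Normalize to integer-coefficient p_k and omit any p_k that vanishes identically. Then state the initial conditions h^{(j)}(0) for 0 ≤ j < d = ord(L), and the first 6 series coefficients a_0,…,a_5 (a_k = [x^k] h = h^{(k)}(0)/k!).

f: a_k = 0, -4, 0, 16/3, 0, -64/5, …
f∘r: x↦r, Dx↦Dx/r' in L_f ⇒ L₀.
L = (2 + 10·x)·Dx + (1 + 2·x + 5·x^2)·Dx^2  (order 2).
h: a_k = 0, -4, 4, 4/3, -12, 76/5, …
ICs: h(0) = 0, h′(0) = -4.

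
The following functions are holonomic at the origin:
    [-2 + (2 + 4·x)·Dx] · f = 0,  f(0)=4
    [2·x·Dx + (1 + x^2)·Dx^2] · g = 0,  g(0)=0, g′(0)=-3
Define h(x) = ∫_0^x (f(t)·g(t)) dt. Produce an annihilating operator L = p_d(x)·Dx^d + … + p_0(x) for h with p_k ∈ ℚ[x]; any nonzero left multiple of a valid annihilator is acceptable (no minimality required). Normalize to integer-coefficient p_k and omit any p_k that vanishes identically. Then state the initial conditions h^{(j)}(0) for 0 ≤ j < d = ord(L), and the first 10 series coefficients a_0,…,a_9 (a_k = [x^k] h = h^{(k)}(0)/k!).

f: a_k = 4, 4, -2, 2, -5/2, 7/2, -21/4, 33/4, -429/32, 715/32, …
g: a_k = 0, -3, 0, 1, 0, -3/5, 0, 3/7, 0, -1/3, …
L₀ := L_f ⊗_s L_g (sym. prod.), ord ≤ 2.
Integrate: L := L₀·Dx.
L = (3 - 2·x - x^2)·Dx + (-2 - 2·x + 6·x^2 + 4·x^3)·Dx^2 + (1 + 4·x + 5·x^2 + 4·x^3 + 4·x^4)·Dx^3  (order 3).
h: a_k = 0, 0, -6, -4, 5/2, -2/5, 31/60, -109/70, 2263/1120, -2903/1260, …
ICs: h(0) = 0, h′(0) = 0, h′′(0) = -12.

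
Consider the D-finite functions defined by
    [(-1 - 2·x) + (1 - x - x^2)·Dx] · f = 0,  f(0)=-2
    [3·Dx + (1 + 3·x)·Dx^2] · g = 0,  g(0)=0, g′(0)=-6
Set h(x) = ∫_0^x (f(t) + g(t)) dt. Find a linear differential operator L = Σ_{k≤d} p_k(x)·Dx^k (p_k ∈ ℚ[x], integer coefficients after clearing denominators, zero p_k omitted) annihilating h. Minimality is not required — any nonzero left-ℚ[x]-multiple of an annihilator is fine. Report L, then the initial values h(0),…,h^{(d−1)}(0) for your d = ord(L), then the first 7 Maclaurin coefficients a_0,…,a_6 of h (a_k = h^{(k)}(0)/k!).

L = (126 + 342·x + 468·x^2 + 180·x^3 + 108·x^4)·Dx^2 + (156·x + 576·x^2 + 672·x^3 + 378·x^4 + 180·x^5)·Dx^3 + (-7 - 35·x - 29·x^2 + 63·x^3 + 99·x^4 + 93·x^5 + 36·x^6)·Dx^4  (order 4).
h: a_k = 0, -2, -4, 5/3, -6, 61/10, -283/15, …
ICs: h(0) = 0, h′(0) = -2, h′′(0) = -8, h′′′(0) = 10.

f: a_k = -2, -2, -4, -6, -10, -16, -26, …
g: a_k = 0, -6, 9, -18, 81/2, -486/5, 243, …
L₀ := lclm(L_f,L_g); ord L₀ ≤ 1+2.
∫: right-multiply L₀ by Dx.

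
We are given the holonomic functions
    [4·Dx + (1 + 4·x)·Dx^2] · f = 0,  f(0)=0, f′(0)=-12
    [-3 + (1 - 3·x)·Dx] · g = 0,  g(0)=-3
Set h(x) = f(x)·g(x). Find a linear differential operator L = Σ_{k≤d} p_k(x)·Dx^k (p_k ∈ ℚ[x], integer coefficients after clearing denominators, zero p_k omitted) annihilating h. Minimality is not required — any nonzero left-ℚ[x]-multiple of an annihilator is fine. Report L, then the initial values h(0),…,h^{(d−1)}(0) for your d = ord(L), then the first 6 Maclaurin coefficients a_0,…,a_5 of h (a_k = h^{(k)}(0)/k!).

f: a_k = 0, -12, 24, -64, 192, -3072/5, …
g: a_k = -3, -9, -27, -81, -243, -729, …
Sym-product of L_f,L_g gives L₀ (≤ ord 2).
L = 12 + (2 + 36·x)·Dx + (-1 - x + 12·x^2)·Dx^2  (order 2).
h: a_k = 0, 36, 36, 300, 324, 14076/5, …
ICs: h(0) = 0, h′(0) = 36.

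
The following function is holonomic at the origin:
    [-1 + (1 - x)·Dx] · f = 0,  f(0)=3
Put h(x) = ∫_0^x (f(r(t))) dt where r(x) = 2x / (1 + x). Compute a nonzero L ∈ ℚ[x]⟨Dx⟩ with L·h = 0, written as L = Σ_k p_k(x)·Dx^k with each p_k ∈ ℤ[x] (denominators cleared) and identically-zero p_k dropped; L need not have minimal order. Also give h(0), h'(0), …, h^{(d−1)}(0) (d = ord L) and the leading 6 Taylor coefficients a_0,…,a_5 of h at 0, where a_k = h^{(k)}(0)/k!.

f: a_k = 3, 3, 3, 3, 3, 3, …
h₀=f(r): pull back L_f along r ⇒ L₀.
h=∫₀ˣh₀: take L = L₀·Dx.
L = 2·Dx + (-1 + x^2)·Dx^2  (order 2).
h: a_k = 0, 3, 3, 2, 3/2, 6/5, …
ICs: h(0) = 0, h′(0) = 3.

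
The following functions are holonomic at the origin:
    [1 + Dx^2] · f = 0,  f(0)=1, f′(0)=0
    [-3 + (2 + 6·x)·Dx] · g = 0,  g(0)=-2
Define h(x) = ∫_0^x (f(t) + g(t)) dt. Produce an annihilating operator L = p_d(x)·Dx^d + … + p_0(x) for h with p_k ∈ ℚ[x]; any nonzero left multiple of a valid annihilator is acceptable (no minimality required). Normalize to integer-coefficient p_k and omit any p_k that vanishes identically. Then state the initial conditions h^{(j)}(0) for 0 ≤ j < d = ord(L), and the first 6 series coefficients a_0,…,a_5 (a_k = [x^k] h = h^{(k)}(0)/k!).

L = (-93 - 72·x - 108·x^2)·Dx + (-10 + 18·x + 216·x^2 + 216·x^3)·Dx^2 + (-93 - 72·x - 108·x^2)·Dx^3 + (-10 + 18·x + 216·x^2 + 216·x^3)·Dx^4  (order 4).
h: a_k = 0, -1, -3/2, 7/12, -27/32, 1223/960, …
ICs: h(0) = 0, h′(0) = -1, h′′(0) = -3, h′′′(0) = 7/2.

f: a_k = 1, 0, -1/2, 0, 1/24, 0, …
g: a_k = -2, -3, 9/4, -27/8, 405/64, -1701/128, …
Weyl lclm of L_f,L_g ⇒ L₀ (ord ≤ 3).
∫: right-multiply L₀ by Dx.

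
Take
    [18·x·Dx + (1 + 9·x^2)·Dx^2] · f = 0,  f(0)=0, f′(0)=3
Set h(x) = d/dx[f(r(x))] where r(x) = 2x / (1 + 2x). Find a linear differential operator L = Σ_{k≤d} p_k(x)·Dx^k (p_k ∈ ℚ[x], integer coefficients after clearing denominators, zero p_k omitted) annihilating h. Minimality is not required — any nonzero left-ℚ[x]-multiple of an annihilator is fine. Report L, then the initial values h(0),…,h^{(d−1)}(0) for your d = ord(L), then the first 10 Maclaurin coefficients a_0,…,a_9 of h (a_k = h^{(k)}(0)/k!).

f: a_k = 0, 3, 0, -9, 0, 243/5, 0, -2187/7, 0, 2187, …
L₀ from L_f via x↦r, Dx↦r'^{-1}Dx.
Derive L from L₀ (diff closure).
L = (4 + 80·x) + (1 + 4·x + 40·x^2)·Dx  (order 1).
h: a_k = 6, -24, -144, 1536, -384, -59904, 254976, 1376256, -15704064, 7766016, …
ICs: h(0) = 6.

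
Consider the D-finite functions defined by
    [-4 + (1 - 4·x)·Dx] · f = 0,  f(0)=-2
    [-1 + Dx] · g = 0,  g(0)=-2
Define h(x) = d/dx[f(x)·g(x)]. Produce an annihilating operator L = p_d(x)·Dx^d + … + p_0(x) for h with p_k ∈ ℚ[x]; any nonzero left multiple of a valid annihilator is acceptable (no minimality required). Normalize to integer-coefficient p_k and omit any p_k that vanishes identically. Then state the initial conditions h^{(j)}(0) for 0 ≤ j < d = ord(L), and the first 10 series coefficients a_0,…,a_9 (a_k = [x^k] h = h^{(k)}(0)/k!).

L = (41 - 40·x + 16·x^2) + (-5 + 24·x - 16·x^2)·Dx  (order 1).
h: a_k = 20, 164, 986, 15778/3, 157781/6, 757349/6, 106028861/180, 3392923553/1260, 122145247909/10080, 4885809916361/90720, …
ICs: h(0) = 20.

f: a_k = -2, -8, -32, -128, -512, -2048, -8192, -32768, -131072, -524288, …
g: a_k = -2, -2, -1, -1/3, -1/12, -1/60, -1/360, -1/2520, -1/20160, -1/181440, …
L₀ := L_f ⊗_s L_g (sym. prod.), ord ≤ 1.
h₀' ⇒ L via d/dx closure of L₀.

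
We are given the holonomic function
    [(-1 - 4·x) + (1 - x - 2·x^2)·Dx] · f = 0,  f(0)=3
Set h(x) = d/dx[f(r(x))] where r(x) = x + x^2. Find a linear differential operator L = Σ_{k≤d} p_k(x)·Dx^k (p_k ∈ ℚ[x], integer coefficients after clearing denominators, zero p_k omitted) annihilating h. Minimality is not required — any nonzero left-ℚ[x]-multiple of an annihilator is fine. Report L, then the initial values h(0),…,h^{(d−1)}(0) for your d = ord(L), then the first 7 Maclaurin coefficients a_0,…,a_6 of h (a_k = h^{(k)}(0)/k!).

L = (8 + 10·x + 30·x^2 + 40·x^3 + 20·x^4) + (-1 - x + 5·x^2 + 10·x^3 + 10·x^4 + 4·x^5)·Dx  (order 1).
h: a_k = 3, 24, 99, 348, 1200, 3942, 12537, …
ICs: h(0) = 3.

f: a_k = 3, 3, 9, 15, 33, 63, 129, …
Change of var in L_f (x↦r) gives L₀.
h₀' ⇒ L via d/dx closure of L₀.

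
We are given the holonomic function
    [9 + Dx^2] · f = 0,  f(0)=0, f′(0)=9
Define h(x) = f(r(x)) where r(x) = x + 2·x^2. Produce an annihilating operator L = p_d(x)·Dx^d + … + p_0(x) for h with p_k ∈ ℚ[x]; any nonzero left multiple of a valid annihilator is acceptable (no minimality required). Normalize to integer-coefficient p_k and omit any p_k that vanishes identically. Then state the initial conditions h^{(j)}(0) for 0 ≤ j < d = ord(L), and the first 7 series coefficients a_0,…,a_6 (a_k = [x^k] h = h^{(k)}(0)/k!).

f: a_k = 0, 9, 0, -27/2, 0, 243/40, 0, …
Substitute x→r, Dx→(1/r')Dx; clear ⇒ L₀.
L = (9 + 108·x + 432·x^2 + 576·x^3) - 4·Dx + (1 + 4·x)·Dx^2  (order 2).
h: a_k = 0, 9, 18, -27/2, -81, -6237/40, -189/4, …
ICs: h(0) = 0, h′(0) = 9.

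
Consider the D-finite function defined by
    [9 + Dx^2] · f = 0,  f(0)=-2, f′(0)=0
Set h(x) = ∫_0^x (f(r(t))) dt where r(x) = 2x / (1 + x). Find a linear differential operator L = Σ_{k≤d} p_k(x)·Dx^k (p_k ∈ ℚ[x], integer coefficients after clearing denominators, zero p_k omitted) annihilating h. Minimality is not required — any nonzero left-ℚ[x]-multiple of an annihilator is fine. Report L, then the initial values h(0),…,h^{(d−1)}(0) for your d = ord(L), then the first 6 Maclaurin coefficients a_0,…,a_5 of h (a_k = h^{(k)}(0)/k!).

L = 36·Dx + (2 + 6·x + 6·x^2 + 2·x^3)·Dx^2 + (1 + 4·x + 6·x^2 + 4·x^3 + x^4)·Dx^3  (order 3).
h: a_k = 0, -2, 0, 12, -18, 0, …
ICs: h(0) = 0, h′(0) = -2, h′′(0) = 0.

f: a_k = -2, 0, 9, 0, -27/4, 0, …
Substitute x→r, Dx→(1/r')Dx; clear ⇒ L₀.
Integrate: L := L₀·Dx.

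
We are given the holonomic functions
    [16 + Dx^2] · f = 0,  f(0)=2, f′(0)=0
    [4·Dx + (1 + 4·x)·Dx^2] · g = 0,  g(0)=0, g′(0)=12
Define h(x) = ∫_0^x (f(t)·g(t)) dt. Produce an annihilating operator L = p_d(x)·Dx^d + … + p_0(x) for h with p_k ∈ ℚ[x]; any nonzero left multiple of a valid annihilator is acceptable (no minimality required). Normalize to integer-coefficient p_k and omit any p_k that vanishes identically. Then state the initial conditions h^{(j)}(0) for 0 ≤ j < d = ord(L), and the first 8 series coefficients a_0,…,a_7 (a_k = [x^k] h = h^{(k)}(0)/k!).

f: a_k = 2, 0, -16, 0, 64/3, 0, -512/45, 0, …
g: a_k = 0, 12, -24, 64, -192, 3072/5, -2048, 49152/7, …
f·g: L₀ = L_f ⊗_s L_g, ord ≤ 2·2.
Integrate: L := L₀·Dx.
L = (-768 + 6144·x + 77824·x^2 + 262144·x^3 + 262144·x^4)·Dx + (256 + 5120·x + 24576·x^2 + 32768·x^3)·Dx^2 + (1280·x + 10752·x^2 + 32768·x^3 + 32768·x^4)·Dx^3 + (16 + 320·x + 1536·x^2 + 2048·x^3)·Dx^4 + (3 + 56·x + 368·x^2 + 1024·x^3 + 1024·x^4)·Dx^5  (order 5).
h: a_k = 0, 0, 12, -16, -16, 0, 384/5, -1536/7, …
ICs: h(0) = 0, h′(0) = 0, h′′(0) = 24, h′′′(0) = -96, h′′′′(0) = -384.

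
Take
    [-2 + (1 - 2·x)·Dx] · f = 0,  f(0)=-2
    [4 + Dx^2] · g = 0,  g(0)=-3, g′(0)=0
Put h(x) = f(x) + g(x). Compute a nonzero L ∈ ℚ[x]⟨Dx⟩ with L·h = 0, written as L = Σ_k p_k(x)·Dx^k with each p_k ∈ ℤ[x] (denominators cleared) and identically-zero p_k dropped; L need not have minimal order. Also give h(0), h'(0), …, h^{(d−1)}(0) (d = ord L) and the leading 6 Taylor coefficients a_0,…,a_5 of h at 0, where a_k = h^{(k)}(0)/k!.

L = (56 - 32·x + 32·x^2) + (-12 + 40·x - 48·x^2 + 32·x^3)·Dx + (14 - 8·x + 8·x^2)·Dx^2 + (-3 + 10·x - 12·x^2 + 8·x^3)·Dx^3  (order 3).
h: a_k = -5, -4, -2, -16, -34, -64, …
ICs: h(0) = -5, h′(0) = -4, h′′(0) = -4.

f: a_k = -2, -4, -8, -16, -32, -64, …
g: a_k = -3, 0, 6, 0, -2, 0, …
f+g: L₀ = lclm(L_f,L_g), ord ≤ 1+2.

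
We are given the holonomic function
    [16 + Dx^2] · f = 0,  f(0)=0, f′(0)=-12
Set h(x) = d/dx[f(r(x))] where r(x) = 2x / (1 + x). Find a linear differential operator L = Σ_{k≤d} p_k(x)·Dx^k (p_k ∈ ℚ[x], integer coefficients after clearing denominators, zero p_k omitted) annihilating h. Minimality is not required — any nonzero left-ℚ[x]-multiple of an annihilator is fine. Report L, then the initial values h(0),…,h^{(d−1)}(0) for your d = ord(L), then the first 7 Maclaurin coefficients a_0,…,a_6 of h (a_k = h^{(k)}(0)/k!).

f: a_k = 0, -12, 0, 32, 0, -128/5, 0, …
Change of var in L_f (x↦r) gives L₀.
h₀' ⇒ L via d/dx closure of L₀.
L = (70 + 12·x + 6·x^2) + (6 + 18·x + 18·x^2 + 6·x^3)·Dx + (1 + 4·x + 6·x^2 + 4·x^3 + x^4)·Dx^2  (order 2).
h: a_k = -24, 48, 696, -2976, 3464, 9360, -758488/15, …
ICs: h(0) = -24, h′(0) = 48.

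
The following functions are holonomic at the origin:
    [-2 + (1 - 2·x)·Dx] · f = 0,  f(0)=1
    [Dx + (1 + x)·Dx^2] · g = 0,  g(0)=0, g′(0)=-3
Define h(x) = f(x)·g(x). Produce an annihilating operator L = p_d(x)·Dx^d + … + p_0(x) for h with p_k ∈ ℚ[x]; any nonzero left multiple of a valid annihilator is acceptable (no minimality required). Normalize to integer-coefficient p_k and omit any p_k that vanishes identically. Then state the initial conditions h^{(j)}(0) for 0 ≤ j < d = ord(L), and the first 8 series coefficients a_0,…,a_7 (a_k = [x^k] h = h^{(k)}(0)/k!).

L = 2 + (3 + 6·x)·Dx + (-1 + x + 2·x^2)·Dx^2  (order 2).
h: a_k = 0, -3, -9/2, -10, -77/4, -391/10, -777/10, -5454/35, …
ICs: h(0) = 0, h′(0) = -3.

f: a_k = 1, 2, 4, 8, 16, 32, 64, 128, …
g: a_k = 0, -3, 3/2, -1, 3/4, -3/5, 1/2, -3/7, …
h₀=f·g: eliminate ⇒ L₀, order ≤ 1·2.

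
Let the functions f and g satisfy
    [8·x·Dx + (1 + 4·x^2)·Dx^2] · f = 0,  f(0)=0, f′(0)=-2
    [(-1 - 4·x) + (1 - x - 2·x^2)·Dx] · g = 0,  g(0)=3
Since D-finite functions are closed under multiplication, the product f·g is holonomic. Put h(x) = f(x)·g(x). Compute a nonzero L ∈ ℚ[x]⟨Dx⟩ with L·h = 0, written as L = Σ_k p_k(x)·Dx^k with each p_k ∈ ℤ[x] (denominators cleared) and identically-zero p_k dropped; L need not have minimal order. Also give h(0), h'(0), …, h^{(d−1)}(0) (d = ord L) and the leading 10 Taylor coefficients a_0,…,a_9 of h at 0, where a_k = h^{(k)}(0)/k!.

L = (4 + 8·x + 48·x^2) + (2 + 16·x^2 + 48·x^3)·Dx + (-1 + x - 2·x^2 + 4·x^3 + 8·x^4)·Dx^2  (order 2).
h: a_k = 0, -6, -6, -10, -22, -306/5, -526/5, -6046/35, -2682/7, -94426/105, …
ICs: h(0) = 0, h′(0) = -6.

f: a_k = 0, -2, 0, 8/3, 0, -32/5, 0, 128/7, 0, -512/9, …
g: a_k = 3, 3, 9, 15, 33, 63, 129, 255, 513, 1023, …
L₀ := L_f ⊗_s L_g (sym. prod.), ord ≤ 2.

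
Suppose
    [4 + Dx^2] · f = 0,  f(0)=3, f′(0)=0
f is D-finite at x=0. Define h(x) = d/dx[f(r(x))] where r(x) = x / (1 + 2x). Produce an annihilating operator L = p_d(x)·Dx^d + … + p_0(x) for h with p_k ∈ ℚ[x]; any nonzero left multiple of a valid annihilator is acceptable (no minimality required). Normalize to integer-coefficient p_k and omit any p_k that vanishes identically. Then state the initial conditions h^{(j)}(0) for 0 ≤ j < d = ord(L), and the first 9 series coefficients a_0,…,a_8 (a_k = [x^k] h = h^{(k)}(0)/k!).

f: a_k = 3, 0, -6, 0, 2, 0, -4/15, 0, 2/105, …
L₀ from L_f via x↦r, Dx↦r'^{-1}Dx.
h=h₀': d/dx-closure on L₀ ⇒ L.
L = (28 + 96·x + 96·x^2) + (12 + 72·x + 144·x^2 + 96·x^3)·Dx + (1 + 8·x + 24·x^2 + 32·x^3 + 16·x^4)·Dx^2  (order 2).
h: a_k = 0, -12, 72, -280, 880, -12008/5, 29232/5, -267184/21, 843936/35, …
ICs: h(0) = 0, h′(0) = -12.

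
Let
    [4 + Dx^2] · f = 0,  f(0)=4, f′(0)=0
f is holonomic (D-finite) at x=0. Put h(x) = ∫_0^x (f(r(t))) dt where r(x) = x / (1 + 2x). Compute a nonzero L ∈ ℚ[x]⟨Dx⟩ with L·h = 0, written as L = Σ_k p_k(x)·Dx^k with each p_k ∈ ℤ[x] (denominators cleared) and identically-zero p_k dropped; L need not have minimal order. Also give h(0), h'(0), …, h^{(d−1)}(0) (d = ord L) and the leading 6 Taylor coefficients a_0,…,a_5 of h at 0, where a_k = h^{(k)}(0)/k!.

f: a_k = 4, 0, -8, 0, 8/3, 0, …
Change of var in L_f (x↦r) gives L₀.
Integrate: L := L₀·Dx.
L = 4·Dx + (4 + 24·x + 48·x^2 + 32·x^3)·Dx^2 + (1 + 8·x + 24·x^2 + 32·x^3 + 16·x^4)·Dx^3  (order 3).
h: a_k = 0, 4, 0, -8/3, 8, -56/3, …
ICs: h(0) = 0, h′(0) = 4, h′′(0) = 0.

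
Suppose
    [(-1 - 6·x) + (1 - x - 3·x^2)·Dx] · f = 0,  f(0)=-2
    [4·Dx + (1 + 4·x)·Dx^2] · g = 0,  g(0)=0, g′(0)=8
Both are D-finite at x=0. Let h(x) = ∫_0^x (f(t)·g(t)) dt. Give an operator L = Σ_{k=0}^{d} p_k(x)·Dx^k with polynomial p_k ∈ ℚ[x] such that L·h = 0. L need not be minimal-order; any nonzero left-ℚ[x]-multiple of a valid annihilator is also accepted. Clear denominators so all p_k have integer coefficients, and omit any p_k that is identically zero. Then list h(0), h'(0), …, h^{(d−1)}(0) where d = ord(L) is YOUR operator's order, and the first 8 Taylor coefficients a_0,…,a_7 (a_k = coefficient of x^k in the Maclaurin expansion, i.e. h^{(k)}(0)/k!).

L = (10 + 48·x)·Dx + (-2 + 24·x + 60·x^2)·Dx^2 + (-1 - 3·x + 7·x^2 + 12·x^3)·Dx^3  (order 3).
h: a_k = 0, 0, -8, 16/3, -88/3, 112/3, -7384/45, 34592/105, …
ICs: h(0) = 0, h′(0) = 0, h′′(0) = -16.

f: a_k = -2, -2, -8, -14, -38, -80, -194, -434, …
g: a_k = 0, 8, -16, 128/3, -128, 2048/5, -4096/3, 32768/7, …
f·g: L₀ = L_f ⊗_s L_g, ord ≤ 1·2.
h=∫₀ˣh₀: take L = L₀·Dx.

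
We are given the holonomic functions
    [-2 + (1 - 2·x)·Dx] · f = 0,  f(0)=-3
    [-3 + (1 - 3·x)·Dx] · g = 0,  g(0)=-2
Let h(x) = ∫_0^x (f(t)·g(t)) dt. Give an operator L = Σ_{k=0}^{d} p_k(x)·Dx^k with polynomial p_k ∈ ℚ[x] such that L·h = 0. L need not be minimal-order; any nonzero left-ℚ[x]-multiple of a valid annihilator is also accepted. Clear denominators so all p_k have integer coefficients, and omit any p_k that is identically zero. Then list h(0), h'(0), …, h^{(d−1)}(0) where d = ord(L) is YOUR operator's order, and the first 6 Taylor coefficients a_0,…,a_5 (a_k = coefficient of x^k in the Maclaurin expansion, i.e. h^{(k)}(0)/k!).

f: a_k = -3, -6, -12, -24, -48, -96, …
g: a_k = -2, -6, -18, -54, -162, -486, …
f·g: L₀ = L_f ⊗_s L_g, ord ≤ 1·1.
h=∫₀ˣh₀: take L = L₀·Dx.
L = (-5 + 12·x)·Dx + (1 - 5·x + 6·x^2)·Dx^2  (order 2).
h: a_k = 0, 6, 15, 38, 195/2, 1266/5, …
ICs: h(0) = 0, h′(0) = 6.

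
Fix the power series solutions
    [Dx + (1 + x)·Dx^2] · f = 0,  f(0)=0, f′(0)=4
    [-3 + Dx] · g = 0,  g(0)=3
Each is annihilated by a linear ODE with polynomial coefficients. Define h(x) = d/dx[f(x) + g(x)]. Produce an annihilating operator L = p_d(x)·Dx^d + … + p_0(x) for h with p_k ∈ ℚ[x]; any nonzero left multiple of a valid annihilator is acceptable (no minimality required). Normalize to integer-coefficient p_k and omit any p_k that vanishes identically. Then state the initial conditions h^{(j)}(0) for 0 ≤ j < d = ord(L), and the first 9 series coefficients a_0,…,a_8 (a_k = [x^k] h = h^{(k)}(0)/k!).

L = (-15 - 9·x) + (-7 - 18·x - 9·x^2)·Dx + (4 + 7·x + 3·x^2)·Dx^2  (order 2).
h: a_k = 13, 23, 89/2, 73/2, 275/8, 569/40, 1049/80, -53/560, 24481/4480, …
ICs: h(0) = 13, h′(0) = 23.

f: a_k = 0, 4, -2, 4/3, -1, 4/5, -2/3, 4/7, -1/2, …
g: a_k = 3, 9, 27/2, 27/2, 81/8, 243/40, 243/80, 729/560, 2187/4480, …
f+g: L₀ = lclm(L_f,L_g), ord ≤ 2+1.
h=h₀': d/dx-closure on L₀ ⇒ L.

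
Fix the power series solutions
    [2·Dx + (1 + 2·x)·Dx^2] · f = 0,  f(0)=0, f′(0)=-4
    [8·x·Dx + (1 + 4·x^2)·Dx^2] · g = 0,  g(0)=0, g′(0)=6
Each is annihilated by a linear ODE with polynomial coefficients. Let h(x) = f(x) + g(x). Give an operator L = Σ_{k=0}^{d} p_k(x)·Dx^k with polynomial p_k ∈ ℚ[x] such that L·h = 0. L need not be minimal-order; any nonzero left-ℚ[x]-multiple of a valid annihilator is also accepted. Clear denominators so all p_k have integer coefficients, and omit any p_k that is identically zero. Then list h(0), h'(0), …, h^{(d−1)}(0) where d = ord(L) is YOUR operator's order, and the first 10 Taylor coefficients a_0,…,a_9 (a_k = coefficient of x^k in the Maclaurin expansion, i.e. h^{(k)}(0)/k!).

f: a_k = 0, -4, 4, -16/3, 8, -64/5, 64/3, -256/7, 64, -1024/9, …
g: a_k = 0, 6, 0, -8, 0, 96/5, 0, -384/7, 0, 512/3, …
h₀=f+g: left-lcm gives L₀, ord ≤ 4.
L = (-8 - 48·x + 96·x^2 + 64·x^3)·Dx + (-8 - 16·x + 192·x^3 + 128·x^4)·Dx^2 + (-1 + 2·x + 8·x^2 + 16·x^3 + 48·x^4 + 32·x^5)·Dx^3  (order 3).
h: a_k = 0, 2, 4, -40/3, 8, 32/5, 64/3, -640/7, 64, 512/9, …
ICs: h(0) = 0, h′(0) = 2, h′′(0) = 8.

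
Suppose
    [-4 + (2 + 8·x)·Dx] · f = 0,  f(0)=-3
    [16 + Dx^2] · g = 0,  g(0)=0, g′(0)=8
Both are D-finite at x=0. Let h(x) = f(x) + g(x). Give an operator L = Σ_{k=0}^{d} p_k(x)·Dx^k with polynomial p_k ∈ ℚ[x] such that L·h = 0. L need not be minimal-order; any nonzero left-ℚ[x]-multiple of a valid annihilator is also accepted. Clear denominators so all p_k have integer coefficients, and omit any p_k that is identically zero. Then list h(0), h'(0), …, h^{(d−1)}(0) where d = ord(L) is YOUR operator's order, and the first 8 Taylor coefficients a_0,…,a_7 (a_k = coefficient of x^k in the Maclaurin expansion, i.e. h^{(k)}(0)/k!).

L = (-224 - 1024·x - 2048·x^2) + (48 + 704·x + 3072·x^2 + 4096·x^3)·Dx + (-14 - 64·x - 128·x^2)·Dx^2 + (3 + 44·x + 192·x^2 + 256·x^3)·Dx^3  (order 3).
h: a_k = -3, 2, 6, -100/3, 30, -1004/15, 252, -251528/315, …
ICs: h(0) = -3, h′(0) = 2, h′′(0) = 12.

f: a_k = -3, -6, 6, -12, 30, -84, 252, -792, …
g: a_k = 0, 8, 0, -64/3, 0, 256/15, 0, -2048/315, …
f+g: L₀ = lclm(L_f,L_g), ord ≤ 1+2.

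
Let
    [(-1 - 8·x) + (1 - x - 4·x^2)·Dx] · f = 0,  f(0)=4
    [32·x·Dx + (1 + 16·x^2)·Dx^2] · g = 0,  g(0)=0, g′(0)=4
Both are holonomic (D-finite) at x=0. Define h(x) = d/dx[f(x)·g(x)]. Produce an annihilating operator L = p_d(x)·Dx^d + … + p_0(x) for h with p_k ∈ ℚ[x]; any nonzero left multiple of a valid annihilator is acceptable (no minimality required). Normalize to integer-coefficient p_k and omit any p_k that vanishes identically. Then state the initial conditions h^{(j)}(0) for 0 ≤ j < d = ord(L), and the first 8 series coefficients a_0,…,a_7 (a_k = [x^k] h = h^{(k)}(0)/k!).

L = (-16 + 3072·x^2 + 6144·x^3 + 36864·x^4) + (7 + 64·x + 48·x^2 + 256·x^3 + 6144·x^4 + 24576·x^5)·Dx + (-1 - 3·x - 56·x^2 + 16·x^3 - 448·x^4 + 1024·x^5 + 3072·x^6)·Dx^2  (order 2).
h: a_k = 16, 32, -16, 704/3, 12848/3, 32736/5, -101744/3, -403328/105, …
ICs: h(0) = 16, h′(0) = 32.

f: a_k = 4, 4, 20, 36, 116, 260, 724, 1764, …
g: a_k = 0, 4, 0, -64/3, 0, 1024/5, 0, -16384/7, …
L₀ := L_f ⊗_s L_g (sym. prod.), ord ≤ 2.
h₀' ⇒ L via d/dx closure of L₀.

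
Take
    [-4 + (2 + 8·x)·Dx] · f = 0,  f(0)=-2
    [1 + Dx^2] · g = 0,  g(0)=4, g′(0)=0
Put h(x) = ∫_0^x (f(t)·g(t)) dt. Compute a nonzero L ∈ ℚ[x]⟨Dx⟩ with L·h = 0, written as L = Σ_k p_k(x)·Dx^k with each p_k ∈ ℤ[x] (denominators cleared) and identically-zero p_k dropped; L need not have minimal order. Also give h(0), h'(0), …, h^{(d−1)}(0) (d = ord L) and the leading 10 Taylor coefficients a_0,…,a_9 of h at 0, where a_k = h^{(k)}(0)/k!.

f: a_k = -2, -4, 4, -8, 20, -56, 168, -528, 1716, -5720, …
g: a_k = 4, 0, -2, 0, 1/6, 0, -1/180, 0, 1/10080, 0, …
h₀=f·g: eliminate ⇒ L₀, order ≤ 1·2.
h=∫₀ˣh₀: take L = L₀·Dx.
L = (13 + 8·x + 16·x^2)·Dx + (-4 - 16·x)·Dx^2 + (1 + 8·x + 16·x^2)·Dx^3  (order 3).
h: a_k = 0, -8, -8, 20/3, -6, 43/3, -313/9, 56941/630, -90059/360, 32917807/45360, …
ICs: h(0) = 0, h′(0) = -8, h′′(0) = -16.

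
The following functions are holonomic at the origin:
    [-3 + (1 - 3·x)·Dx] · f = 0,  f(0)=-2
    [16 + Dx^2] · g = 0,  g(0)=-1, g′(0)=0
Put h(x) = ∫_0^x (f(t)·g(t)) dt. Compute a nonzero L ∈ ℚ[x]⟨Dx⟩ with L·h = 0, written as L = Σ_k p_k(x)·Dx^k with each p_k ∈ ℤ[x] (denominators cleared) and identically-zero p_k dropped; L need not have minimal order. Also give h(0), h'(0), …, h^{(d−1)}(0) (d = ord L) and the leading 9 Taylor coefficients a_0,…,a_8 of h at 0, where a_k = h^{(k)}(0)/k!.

L = (-16 + 48·x)·Dx + 6·Dx^2 + (-1 + 3·x)·Dx^3  (order 3).
h: a_k = 0, 2, 3, 2/3, 3/2, 118/15, 59/3, 15418/315, 7709/60, …
ICs: h(0) = 0, h′(0) = 2, h′′(0) = 6.

f: a_k = -2, -6, -18, -54, -162, -486, -1458, -4374, -13122, …
g: a_k = -1, 0, 8, 0, -32/3, 0, 256/45, 0, -512/315, …
L₀ := L_f ⊗_s L_g (sym. prod.), ord ≤ 2.
h=∫h₀ ⇒ L = L₀·Dx.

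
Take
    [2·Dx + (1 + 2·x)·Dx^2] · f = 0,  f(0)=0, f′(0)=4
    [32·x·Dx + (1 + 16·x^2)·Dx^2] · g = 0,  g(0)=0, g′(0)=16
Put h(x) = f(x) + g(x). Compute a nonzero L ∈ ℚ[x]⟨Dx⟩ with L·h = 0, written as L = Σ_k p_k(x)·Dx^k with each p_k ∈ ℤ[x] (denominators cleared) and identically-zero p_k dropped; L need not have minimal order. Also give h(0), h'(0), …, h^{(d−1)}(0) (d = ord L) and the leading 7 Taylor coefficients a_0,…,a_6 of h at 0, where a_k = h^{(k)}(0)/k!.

L = (-32 - 192·x + 1536·x^2 + 1024·x^3)·Dx + (-20 - 64·x + 576·x^2 + 3072·x^3 + 2048·x^4)·Dx^2 + (-1 + 14·x + 32·x^2 + 256·x^3 + 768·x^4 + 512·x^5)·Dx^3  (order 3).
h: a_k = 0, 20, -4, -80, -8, 832, -64/3, …
ICs: h(0) = 0, h′(0) = 20, h′′(0) = -8.

f: a_k = 0, 4, -4, 16/3, -8, 64/5, -64/3, …
g: a_k = 0, 16, 0, -256/3, 0, 4096/5, 0, …
f+g: L₀ = lclm(L_f,L_g), ord ≤ 2+2.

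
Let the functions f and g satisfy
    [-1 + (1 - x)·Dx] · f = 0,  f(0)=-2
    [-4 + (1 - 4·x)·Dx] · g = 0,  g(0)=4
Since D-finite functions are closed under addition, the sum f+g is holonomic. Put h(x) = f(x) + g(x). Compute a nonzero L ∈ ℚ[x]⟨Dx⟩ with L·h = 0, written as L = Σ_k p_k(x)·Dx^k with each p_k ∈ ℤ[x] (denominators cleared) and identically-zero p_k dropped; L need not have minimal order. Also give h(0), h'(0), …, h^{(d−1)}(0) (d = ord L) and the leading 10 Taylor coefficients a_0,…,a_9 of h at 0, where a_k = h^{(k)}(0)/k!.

L = -8 + (10 - 16·x)·Dx + (-1 + 5·x - 4·x^2)·Dx^2  (order 2).
h: a_k = 2, 14, 62, 254, 1022, 4094, 16382, 65534, 262142, 1048574, …
ICs: h(0) = 2, h′(0) = 14.

f: a_k = -2, -2, -2, -2, -2, -2, -2, -2, -2, -2, …
g: a_k = 4, 16, 64, 256, 1024, 4096, 16384, 65536, 262144, 1048576, …
f+g: L₀ = lclm(L_f,L_g), ord ≤ 1+1.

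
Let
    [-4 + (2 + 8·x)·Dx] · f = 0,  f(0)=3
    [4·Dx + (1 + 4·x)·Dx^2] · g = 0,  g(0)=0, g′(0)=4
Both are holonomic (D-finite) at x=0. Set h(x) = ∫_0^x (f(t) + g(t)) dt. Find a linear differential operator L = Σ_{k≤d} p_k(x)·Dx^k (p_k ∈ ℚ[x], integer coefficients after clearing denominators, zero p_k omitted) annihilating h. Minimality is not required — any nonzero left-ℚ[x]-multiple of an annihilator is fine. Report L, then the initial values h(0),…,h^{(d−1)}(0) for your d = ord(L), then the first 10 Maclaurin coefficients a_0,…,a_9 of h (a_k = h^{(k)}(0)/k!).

L = 8·Dx^2 + (10 + 40·x)·Dx^3 + (1 + 8·x + 16·x^2)·Dx^4  (order 4).
h: a_k = 0, 3, 5, -14/3, 25/3, -94/5, 722/15, -2804/21, 2741/7, -10766/9, …
ICs: h(0) = 0, h′(0) = 3, h′′(0) = 10, h′′′(0) = -28.

f: a_k = 3, 6, -6, 12, -30, 84, -252, 792, -2574, 8580, …
g: a_k = 0, 4, -8, 64/3, -64, 1024/5, -2048/3, 16384/7, -8192, 262144/9, …
h₀=f+g: left-lcm gives L₀, ord ≤ 3.
Integrate: L := L₀·Dx.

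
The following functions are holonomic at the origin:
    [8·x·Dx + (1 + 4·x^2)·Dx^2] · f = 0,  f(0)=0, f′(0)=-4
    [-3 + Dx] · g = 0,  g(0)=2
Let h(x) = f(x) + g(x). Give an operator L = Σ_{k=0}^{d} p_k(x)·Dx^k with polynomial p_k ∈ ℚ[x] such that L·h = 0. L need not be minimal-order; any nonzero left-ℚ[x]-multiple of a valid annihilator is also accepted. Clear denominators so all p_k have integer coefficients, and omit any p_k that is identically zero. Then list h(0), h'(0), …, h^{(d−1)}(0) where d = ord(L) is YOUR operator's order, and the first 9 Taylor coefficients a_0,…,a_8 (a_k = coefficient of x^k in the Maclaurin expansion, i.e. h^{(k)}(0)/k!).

f: a_k = 0, -4, 0, 16/3, 0, -64/5, 0, 256/7, 0, …
g: a_k = 2, 6, 9, 9, 27/4, 81/20, 81/40, 243/280, 729/2240, …
Sum ⇒ L₀ = lclm(L_f,L_g) in ℚ(x)⟨Dx⟩.
L = (24 - 72·x - 288·x^2 - 288·x^3)·Dx + (-17 + 24·x^2 - 144·x^4)·Dx^2 + (3 + 8·x + 24·x^2 + 32·x^3 + 48·x^4)·Dx^3  (order 3).
h: a_k = 2, 2, 9, 43/3, 27/4, -35/4, 81/40, 10483/280, 729/2240, …
ICs: h(0) = 2, h′(0) = 2, h′′(0) = 18.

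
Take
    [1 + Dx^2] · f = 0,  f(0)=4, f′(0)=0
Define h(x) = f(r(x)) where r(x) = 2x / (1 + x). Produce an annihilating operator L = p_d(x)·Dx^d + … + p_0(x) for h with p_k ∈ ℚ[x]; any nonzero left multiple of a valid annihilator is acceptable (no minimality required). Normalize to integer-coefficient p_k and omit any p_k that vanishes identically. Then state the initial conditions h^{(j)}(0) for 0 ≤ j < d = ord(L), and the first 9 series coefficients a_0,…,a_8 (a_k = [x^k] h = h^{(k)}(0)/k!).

f: a_k = 4, 0, -2, 0, 1/6, 0, -1/180, 0, 1/10080, …
f∘r: x↦r, Dx↦Dx/r' in L_f ⇒ L₀.
L = 4 + (2 + 6·x + 6·x^2 + 2·x^3)·Dx + (1 + 4·x + 6·x^2 + 4·x^3 + x^4)·Dx^2  (order 2).
h: a_k = 4, 0, -8, 16, -64/3, 64/3, -616/45, -16/5, 9416/315, …
ICs: h(0) = 4, h′(0) = 0.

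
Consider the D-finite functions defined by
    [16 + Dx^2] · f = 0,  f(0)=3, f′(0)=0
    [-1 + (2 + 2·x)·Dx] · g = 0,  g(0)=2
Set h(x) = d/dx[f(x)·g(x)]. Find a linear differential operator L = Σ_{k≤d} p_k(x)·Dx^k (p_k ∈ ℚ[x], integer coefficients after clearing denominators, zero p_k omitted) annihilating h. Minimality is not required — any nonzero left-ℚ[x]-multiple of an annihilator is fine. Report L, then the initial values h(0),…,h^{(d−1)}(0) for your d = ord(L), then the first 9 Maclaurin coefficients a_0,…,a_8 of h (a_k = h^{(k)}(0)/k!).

f: a_k = 3, 0, -24, 0, 32, 0, -256/15, 0, 512/105, …
g: a_k = 2, 1, -1/4, 1/8, -5/64, 7/128, -21/512, 33/1024, -429/16384, …
Sym-product of L_f,L_g gives L₀ (≤ ord 2).
Derive L from L₀ (diff closure).
L = (4733 + 17664·x + 25216·x^2 + 16384·x^3 + 4096·x^4) + (-244 - 756·x - 768·x^2 - 256·x^3)·Dx + (268 + 1048·x + 1548·x^2 + 1024·x^3 + 256·x^4)·Dx^2  (order 2).
h: a_k = 3, -195/2, -567/8, 4465/16, 18665/128, -310129/1280, -1535653/15360, 21374753/215040, 39067227/1146880, …
ICs: h(0) = 3, h′(0) = -195/2.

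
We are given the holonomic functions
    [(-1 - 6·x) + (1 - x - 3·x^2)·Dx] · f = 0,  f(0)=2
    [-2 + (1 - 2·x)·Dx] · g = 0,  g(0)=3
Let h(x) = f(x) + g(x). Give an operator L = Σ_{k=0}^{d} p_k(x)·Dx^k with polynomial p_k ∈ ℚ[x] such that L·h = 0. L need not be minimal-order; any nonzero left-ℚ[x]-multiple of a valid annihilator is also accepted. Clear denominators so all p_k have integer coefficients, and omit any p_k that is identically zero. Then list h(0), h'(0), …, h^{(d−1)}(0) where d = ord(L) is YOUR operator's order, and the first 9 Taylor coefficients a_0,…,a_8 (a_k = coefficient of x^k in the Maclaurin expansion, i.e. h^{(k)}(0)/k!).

f: a_k = 2, 2, 8, 14, 38, 80, 194, 434, 1016, …
g: a_k = 3, 6, 12, 24, 48, 96, 192, 384, 768, …
h₀=f+g: left-lcm gives L₀, ord ≤ 2.
L = (8 - 36·x + 108·x^2 - 72·x^3) + (-2·x - 54·x^2 + 192·x^3 - 144·x^4)·Dx + (-1 + 9·x - 23·x^2 + 6·x^3 + 42·x^4 - 36·x^5)·Dx^2  (order 2).
h: a_k = 5, 8, 20, 38, 86, 176, 386, 818, 1784, …
ICs: h(0) = 5, h′(0) = 8.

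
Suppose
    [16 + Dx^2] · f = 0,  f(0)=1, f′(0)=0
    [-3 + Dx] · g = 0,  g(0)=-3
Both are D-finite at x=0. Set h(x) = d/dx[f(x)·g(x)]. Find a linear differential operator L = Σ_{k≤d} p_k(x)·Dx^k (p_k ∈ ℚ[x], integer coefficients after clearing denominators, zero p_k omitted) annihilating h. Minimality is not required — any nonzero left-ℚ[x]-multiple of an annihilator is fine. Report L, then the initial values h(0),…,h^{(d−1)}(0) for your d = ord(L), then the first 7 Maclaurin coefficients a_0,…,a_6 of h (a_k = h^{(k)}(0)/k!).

L = 25 - 6·Dx + Dx^2  (order 2).
h: a_k = -9, 21, 351/2, 527/2, 237/8, -11753/40, -25481/80, …
ICs: h(0) = -9, h′(0) = 21.

f: a_k = 1, 0, -8, 0, 32/3, 0, -256/45, …
g: a_k = -3, -9, -27/2, -27/2, -81/8, -243/40, -243/80, …
Product ⇒ symmetric product L₀, ord ≤ 2.
h=h₀': d/dx-closure on L₀ ⇒ L.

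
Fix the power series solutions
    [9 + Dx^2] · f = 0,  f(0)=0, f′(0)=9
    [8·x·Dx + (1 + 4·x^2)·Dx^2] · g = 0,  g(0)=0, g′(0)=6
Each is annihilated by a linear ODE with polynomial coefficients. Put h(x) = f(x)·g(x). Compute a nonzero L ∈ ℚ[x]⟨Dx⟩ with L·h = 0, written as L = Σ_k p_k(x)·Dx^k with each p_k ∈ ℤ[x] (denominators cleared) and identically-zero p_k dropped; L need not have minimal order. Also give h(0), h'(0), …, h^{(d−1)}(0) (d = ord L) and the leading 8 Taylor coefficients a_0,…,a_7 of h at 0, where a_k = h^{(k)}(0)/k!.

f: a_k = 0, 9, 0, -27/2, 0, 243/40, 0, -729/560, …
g: a_k = 0, 6, 0, -8, 0, 96/5, 0, -384/7, …
L₀ := L_f ⊗_s L_g (sym. prod.), ord ≤ 4.
L = (2925 + 31536·x^2 + 95904·x^4 + 186624·x^6 + 186624·x^8) + (2448·x + 20160·x^3 + 62208·x^5 + 82944·x^7)·Dx + (442 + 5088·x^2 + 19008·x^4 + 41472·x^6 + 41472·x^8)·Dx^2 + (272·x + 2240·x^3 + 6912·x^5 + 9216·x^7)·Dx^3 + (13 + 176·x^2 + 928·x^4 + 2304·x^6 + 2304·x^8)·Dx^4  (order 4).
h: a_k = 0, 0, 54, 0, -153, 0, 1269/4, 0, …
ICs: h(0) = 0, h′(0) = 0, h′′(0) = 108, h′′′(0) = 0.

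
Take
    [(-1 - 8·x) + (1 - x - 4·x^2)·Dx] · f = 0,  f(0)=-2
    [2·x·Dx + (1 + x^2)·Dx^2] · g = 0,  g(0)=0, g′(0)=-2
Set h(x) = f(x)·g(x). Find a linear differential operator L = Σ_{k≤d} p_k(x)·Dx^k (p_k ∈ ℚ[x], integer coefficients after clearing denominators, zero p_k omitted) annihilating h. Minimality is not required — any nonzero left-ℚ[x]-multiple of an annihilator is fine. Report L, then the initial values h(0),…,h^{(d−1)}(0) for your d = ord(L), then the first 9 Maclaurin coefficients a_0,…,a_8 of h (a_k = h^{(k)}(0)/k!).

f: a_k = -2, -2, -10, -18, -58, -130, -362, -882, -2330, …
g: a_k = 0, -2, 0, 2/3, 0, -2/5, 0, 2/7, 0, …
Product ⇒ symmetric product L₀, ord ≤ 2.
L = (8 + 2·x + 24·x^2) + (2 + 14·x + 4·x^2 + 24·x^3)·Dx + (-1 + x + 3·x^2 + x^3 + 4·x^4)·Dx^2  (order 2).
h: a_k = 0, 4, 4, 56/3, 104/3, 1652/15, 1244/5, 14464/21, 176816/105, …
ICs: h(0) = 0, h′(0) = 4.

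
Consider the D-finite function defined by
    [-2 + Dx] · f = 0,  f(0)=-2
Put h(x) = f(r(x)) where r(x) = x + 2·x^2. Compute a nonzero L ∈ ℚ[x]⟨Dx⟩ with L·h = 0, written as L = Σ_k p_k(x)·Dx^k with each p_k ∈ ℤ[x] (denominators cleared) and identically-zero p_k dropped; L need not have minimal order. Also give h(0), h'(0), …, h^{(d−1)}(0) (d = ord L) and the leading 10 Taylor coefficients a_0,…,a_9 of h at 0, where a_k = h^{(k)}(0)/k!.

f: a_k = -2, -4, -4, -8/3, -4/3, -8/15, -8/45, -16/315, -4/315, -8/2835, …
Change of var in L_f (x↦r) gives L₀.
L = (-2 - 8·x) + Dx  (order 1).
h: a_k = -2, -4, -12, -56/3, -100/3, -216/5, -2648/45, -20848/315, -7916/105, -42856/567, …
ICs: h(0) = -2.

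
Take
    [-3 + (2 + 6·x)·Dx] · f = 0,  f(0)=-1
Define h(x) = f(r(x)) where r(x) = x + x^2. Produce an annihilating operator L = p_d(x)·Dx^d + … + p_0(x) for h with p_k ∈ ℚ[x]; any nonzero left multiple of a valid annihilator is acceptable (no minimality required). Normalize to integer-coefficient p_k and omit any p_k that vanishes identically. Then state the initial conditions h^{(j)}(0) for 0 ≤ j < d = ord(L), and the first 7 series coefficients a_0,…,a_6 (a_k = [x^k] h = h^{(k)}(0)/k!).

L = (-3 - 6·x) + (2 + 6·x + 6·x^2)·Dx  (order 1).
h: a_k = -1, -3/2, -3/8, 9/16, -99/128, 243/256, -999/1024, …
ICs: h(0) = -1.

f: a_k = -1, -3/2, 9/8, -27/16, 405/128, -1701/256, 15309/1024, …
f∘r: x↦r, Dx↦Dx/r' in L_f ⇒ L₀.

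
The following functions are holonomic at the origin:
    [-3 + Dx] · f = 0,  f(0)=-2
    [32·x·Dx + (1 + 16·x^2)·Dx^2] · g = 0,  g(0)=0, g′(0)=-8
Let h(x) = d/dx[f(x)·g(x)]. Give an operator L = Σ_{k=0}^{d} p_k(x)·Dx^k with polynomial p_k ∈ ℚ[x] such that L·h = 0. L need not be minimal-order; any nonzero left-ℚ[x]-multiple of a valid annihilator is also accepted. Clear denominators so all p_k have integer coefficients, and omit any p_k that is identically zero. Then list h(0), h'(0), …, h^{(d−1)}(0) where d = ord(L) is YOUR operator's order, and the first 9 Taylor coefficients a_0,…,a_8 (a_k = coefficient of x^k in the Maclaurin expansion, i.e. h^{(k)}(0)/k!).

f: a_k = -2, -6, -9, -9, -27/4, -81/20, -81/40, -243/280, -729/2240, …
g: a_k = 0, -8, 0, 128/3, 0, -2048/5, 0, 32768/7, 0, …
f·g: L₀ = L_f ⊗_s L_g, ord ≤ 1·2.
Derive L from L₀ (diff closure).
L = (-69 - 576·x + 5472·x^2 - 9216·x^3 + 6912·x^4) + (14 + 288·x - 2112·x^2 + 4608·x^3 - 4608·x^4)·Dx + (3 - 32·x + 96·x^2 - 512·x^3 + 768·x^4)·Dx^2  (order 2).
h: a_k = 16, 96, -40, -736, 2446, 12636, -208169/5, -6878568/35, 194189089/280, …
ICs: h(0) = 16, h′(0) = 96.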